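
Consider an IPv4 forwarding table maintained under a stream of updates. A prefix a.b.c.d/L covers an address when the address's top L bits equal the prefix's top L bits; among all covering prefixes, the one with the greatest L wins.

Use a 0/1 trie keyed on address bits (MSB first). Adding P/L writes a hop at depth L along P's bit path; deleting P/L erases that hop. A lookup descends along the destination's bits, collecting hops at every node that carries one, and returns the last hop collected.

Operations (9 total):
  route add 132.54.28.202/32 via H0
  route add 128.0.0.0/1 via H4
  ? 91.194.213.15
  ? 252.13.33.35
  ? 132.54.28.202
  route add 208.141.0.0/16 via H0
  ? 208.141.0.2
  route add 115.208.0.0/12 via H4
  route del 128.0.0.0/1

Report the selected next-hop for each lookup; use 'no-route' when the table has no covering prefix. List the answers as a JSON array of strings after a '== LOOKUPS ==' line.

Apply in order:
  + 132.54.28.202/32 (H0) depth=32
  + 128.0.0.0/1 (H4) depth=1
  ? 91.194.213.15  path d0:-  best=no-route
  ? 252.13.33.35  path d0:-→d1:H4  best=H4
  ? 132.54.28.202  path d0:-→d1:H4→d2:-→d3:-→d4:-→d5:-→d6:-→d7:-→d8:-→d9:-→d10:-→d11:-→d12:-→d13:-→d14:-→d15:-→d16:-→d17:-→d18:-→d19:-→d20:-→d21:-→d22:-→d23:-→d24:-→d25:-→d26:-→d27:-→d28:-→d29:-→d30:-→d31:-→d32:H0  best=H0
  + 208.141.0.0/16 (H0) depth=16
  ? 208.141.0.2  path d0:-→d1:H4→d2:-→d3:-→d4:-→d5:-→d6:-→d7:-→d8:-→d9:-→d10:-→d11:-→d12:-→d13:-→d14:-→d15:-→d16:H0  best=H0
  + 115.208.0.0/12 (H4) depth=12
  - 128.0.0.0/1 clear@1

== LOOKUPS ==
["no-route","H4","H0","H0"]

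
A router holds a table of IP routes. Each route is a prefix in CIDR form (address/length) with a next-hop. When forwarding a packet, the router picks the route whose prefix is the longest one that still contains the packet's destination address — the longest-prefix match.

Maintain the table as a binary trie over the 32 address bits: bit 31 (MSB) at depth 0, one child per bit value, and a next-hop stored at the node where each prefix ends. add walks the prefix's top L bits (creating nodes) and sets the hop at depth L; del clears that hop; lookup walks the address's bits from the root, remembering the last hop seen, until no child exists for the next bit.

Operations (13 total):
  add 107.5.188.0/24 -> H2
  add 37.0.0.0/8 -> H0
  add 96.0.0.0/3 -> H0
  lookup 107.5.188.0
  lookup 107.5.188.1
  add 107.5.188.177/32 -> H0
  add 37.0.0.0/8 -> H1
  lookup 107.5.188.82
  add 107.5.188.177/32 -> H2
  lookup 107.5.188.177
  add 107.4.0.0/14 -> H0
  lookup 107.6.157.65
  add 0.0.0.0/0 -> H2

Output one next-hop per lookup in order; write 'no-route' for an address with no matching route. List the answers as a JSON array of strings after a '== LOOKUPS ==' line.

Trace:
  + 107.5.188.0/24 (H2) depth=24
  + 37.0.0.0/8 (H0) depth=8
  + 96.0.0.0/3 (H0) depth=3
  Q 107.5.188.0: descend 011010110000010110111100 ; hops seen [H0,H2] ; pick H2
  Q 107.5.188.1: descend 011010110000010110111100 ; hops seen [H0,H2] ; pick H2
  + 107.5.188.177/32 (H0) depth=32
  + 37.0.0.0/8 (H1) depth=8
  Q 107.5.188.82: descend 011010110000010110111100 ; hops seen [H0,H2] ; pick H2
  + 107.5.188.177/32 (H2) depth=32
  Q 107.5.188.177: descend 01101011000001011011110010110001 ; hops seen [H0,H2,H2] ; pick H2
  + 107.4.0.0/14 (H0) depth=14
  Q 107.6.157.65: descend 01101011000001 ; hops seen [H0,H0] ; pick H0
  + 0.0.0.0/0 (H2) depth=0

== LOOKUPS ==
["H2","H2","H2","H2","H0"]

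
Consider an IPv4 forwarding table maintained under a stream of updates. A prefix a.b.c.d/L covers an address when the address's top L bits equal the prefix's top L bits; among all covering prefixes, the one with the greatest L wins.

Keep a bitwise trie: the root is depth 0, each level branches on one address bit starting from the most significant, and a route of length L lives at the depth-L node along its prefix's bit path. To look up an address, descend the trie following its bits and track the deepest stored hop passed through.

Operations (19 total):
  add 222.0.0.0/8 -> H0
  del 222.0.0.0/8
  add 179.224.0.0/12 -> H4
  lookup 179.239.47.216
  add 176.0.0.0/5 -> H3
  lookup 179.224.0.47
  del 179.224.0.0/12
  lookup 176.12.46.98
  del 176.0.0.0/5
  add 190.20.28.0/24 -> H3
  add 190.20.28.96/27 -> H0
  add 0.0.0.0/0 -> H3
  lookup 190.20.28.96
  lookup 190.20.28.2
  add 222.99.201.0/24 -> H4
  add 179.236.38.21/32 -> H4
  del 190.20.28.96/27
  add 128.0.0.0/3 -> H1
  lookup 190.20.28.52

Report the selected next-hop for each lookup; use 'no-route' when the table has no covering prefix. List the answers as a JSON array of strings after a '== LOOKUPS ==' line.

Apply in order:
  + 222.0.0.0/8 (H0) depth=8
  del 222.0.0.0/8 (clear depth 8)
  + 179.224.0.0/12 (H4) depth=12
  ? 179.239.47.216  path d0:-→d1:-→d2:-→d3:-→d4:-→d5:-→d6:-→d7:-→d8:-→d9:-→d10:-→d11:-→d12:H4  best=H4
  + 176.0.0.0/5 (H3) depth=5
  ? 179.224.0.47  path d0:-→d1:-→d2:-→d3:-→d4:-→d5:H3→d6:-→d7:-→d8:-→d9:-→d10:-→d11:-→d12:H4  best=H4
  del 179.224.0.0/12 (clear depth 12)
  ? 176.12.46.98  path d0:-→d1:-→d2:-→d3:-→d4:-→d5:H3→d6:-  best=H3
  del 176.0.0.0/5 (clear depth 5)
  + 190.20.28.0/24 (H3) depth=24
  + 190.20.28.96/27 (H0) depth=27
  + 0.0.0.0/0 (H3) depth=0
  ? 190.20.28.96  path d0:H3→d1:-→d2:-→d3:-→d4:-→d5:-→d6:-→d7:-→d8:-→d9:-→d10:-→d11:-→d12:-→d13:-→d14:-→d15:-→d16:-→d17:-→d18:-→d19:-→d20:-→d21:-→d22:-→d23:-→d24:H3→d25:-→d26:-→d27:H0  best=H0
  ? 190.20.28.2  path d0:H3→d1:-→d2:-→d3:-→d4:-→d5:-→d6:-→d7:-→d8:-→d9:-→d10:-→d11:-→d12:-→d13:-→d14:-→d15:-→d16:-→d17:-→d18:-→d19:-→d20:-→d21:-→d22:-→d23:-→d24:H3→d25:-  best=H3
  + 222.99.201.0/24 (H4) depth=24
  + 179.236.38.21/32 (H4) depth=32
  del 190.20.28.96/27 (clear depth 27)
  + 128.0.0.0/3 (H1) depth=3
  ? 190.20.28.52  path d0:H3→d1:-→d2:-→d3:-→d4:-→d5:-→d6:-→d7:-→d8:-→d9:-→d10:-→d11:-→d12:-→d13:-→d14:-→d15:-→d16:-→d17:-→d18:-→d19:-→d20:-→d21:-→d22:-→d23:-→d24:H3→d25:-  best=H3

== LOOKUPS ==
["H4","H4","H3","H0","H3","H3"]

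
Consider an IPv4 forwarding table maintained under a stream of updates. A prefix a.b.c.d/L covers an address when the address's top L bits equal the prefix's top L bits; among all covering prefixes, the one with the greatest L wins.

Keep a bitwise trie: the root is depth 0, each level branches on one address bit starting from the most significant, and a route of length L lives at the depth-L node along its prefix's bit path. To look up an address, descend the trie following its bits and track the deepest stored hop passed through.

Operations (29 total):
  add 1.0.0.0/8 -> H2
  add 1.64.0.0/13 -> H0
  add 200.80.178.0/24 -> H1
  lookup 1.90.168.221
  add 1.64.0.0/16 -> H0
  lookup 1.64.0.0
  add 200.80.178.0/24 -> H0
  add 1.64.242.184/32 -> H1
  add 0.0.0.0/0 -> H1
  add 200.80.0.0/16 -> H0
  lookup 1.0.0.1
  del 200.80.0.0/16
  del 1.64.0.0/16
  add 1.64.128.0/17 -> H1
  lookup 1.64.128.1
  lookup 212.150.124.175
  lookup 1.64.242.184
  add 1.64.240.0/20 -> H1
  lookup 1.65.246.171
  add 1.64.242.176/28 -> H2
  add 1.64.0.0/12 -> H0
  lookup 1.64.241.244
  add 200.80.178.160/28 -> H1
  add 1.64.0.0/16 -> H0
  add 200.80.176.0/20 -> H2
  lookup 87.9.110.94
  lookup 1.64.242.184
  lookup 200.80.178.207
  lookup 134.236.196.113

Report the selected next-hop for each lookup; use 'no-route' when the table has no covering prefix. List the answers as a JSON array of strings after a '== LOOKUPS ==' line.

Process each operation:
  add 1.0.0.0/8 -> H2 at depth 8
  add 1.64.0.0/13 -> H0 at depth 13
  add 200.80.178.0/24 -> H1 at depth 24
  Q 1.90.168.221: descend 00000001010 ; hops seen [H2] ; pick H2
  add 1.64.0.0/16 -> H0 at depth 16
  Q 1.64.0.0: descend 0000000101000000 ; hops seen [H2,H0,H0] ; pick H0
  add 200.80.178.0/24 -> H0 at depth 24
  add 1.64.242.184/32 -> H1 at depth 32
  add 0.0.0.0/0 -> H1 at depth 0
  add 200.80.0.0/16 -> H0 at depth 16
  Q 1.0.0.1: descend 000000010 ; hops seen [H1,H2] ; pick H2
  - 200.80.0.0/16 clear@16
  - 1.64.0.0/16 clear@16
  add 1.64.128.0/17 -> H1 at depth 17
  Q 1.64.128.1: descend 00000001010000001 ; hops seen [H1,H2,H0,H1] ; pick H1
  Q 212.150.124.175: descend 110 ; hops seen [H1] ; pick H1
  Q 1.64.242.184: descend 00000001010000001111001010111000 ; hops seen [H1,H2,H0,H1,H1] ; pick H1
  add 1.64.240.0/20 -> H1 at depth 20
  Q 1.65.246.171: descend 000000010100000 ; hops seen [H1,H2,H0] ; pick H0
  add 1.64.242.176/28 -> H2 at depth 28
  add 1.64.0.0/12 -> H0 at depth 12
  Q 1.64.241.244: descend 0000000101000000111100 ; hops seen [H1,H2,H0,H0,H1,H1] ; pick H1
  add 200.80.178.160/28 -> H1 at depth 28
  add 1.64.0.0/16 -> H0 at depth 16
  add 200.80.176.0/20 -> H2 at depth 20
  Q 87.9.110.94: descend 0 ; hops seen [H1] ; pick H1
  Q 1.64.242.184: descend 00000001010000001111001010111000 ; hops seen [H1,H2,H0,H0,H0,H1,H1,H2,H1] ; pick H1
  Q 200.80.178.207: descend 1100100001010000101100101 ; hops seen [H1,H2,H0] ; pick H0
  Q 134.236.196.113: descend 1 ; hops seen [H1] ; pick H1

== LOOKUPS ==
["H2","H0","H2","H1","H1","H1","H0","H1","H1","H1","H0","H1"]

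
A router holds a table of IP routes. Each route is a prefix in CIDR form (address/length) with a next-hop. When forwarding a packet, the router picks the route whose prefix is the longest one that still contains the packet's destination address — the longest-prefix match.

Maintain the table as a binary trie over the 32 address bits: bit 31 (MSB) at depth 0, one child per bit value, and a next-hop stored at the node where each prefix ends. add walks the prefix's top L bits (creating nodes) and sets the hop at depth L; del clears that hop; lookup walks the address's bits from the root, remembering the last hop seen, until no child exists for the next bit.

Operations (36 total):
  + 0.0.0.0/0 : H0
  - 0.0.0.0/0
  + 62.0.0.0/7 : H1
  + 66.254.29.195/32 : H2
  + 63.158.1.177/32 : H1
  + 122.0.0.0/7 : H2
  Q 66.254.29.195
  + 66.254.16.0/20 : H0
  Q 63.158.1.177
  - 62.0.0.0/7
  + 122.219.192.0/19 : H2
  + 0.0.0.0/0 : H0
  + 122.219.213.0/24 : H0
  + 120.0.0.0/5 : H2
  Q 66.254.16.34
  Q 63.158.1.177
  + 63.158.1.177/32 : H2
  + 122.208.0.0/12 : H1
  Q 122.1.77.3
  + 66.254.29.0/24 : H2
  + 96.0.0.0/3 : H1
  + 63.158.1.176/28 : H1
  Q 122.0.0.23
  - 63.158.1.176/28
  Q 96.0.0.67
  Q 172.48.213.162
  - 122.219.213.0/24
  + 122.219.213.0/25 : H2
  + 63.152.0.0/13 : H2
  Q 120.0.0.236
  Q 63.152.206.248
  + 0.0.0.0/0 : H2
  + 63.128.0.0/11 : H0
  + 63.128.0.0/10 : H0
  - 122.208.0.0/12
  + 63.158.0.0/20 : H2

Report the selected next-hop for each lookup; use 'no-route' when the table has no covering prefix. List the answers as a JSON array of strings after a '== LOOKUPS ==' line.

Trace:
  add 0.0.0.0/0 -> H0 at depth 0
  del 0.0.0.0/0 (clear depth 0)
  add 62.0.0.0/7 -> H1 at depth 7
  add 66.254.29.195/32 -> H2 at depth 32
  add 63.158.1.177/32 -> H1 at depth 32
  add 122.0.0.0/7 -> H2 at depth 7
  ? 66.254.29.195  path d0:-→d1:-→d2:-→d3:-→d4:-→d5:-→d6:-→d7:-→d8:-→d9:-→d10:-→d11:-→d12:-→d13:-→d14:-→d15:-→d16:-→d17:-→d18:-→d19:-→d20:-→d21:-→d22:-→d23:-→d24:-→d25:-→d26:-→d27:-→d28:-→d29:-→d30:-→d31:-→d32:H2  best=H2
  add 66.254.16.0/20 -> H0 at depth 20
  ? 63.158.1.177  path d0:-→d1:-→d2:-→d3:-→d4:-→d5:-→d6:-→d7:H1→d8:-→d9:-→d10:-→d11:-→d12:-→d13:-→d14:-→d15:-→d16:-→d17:-→d18:-→d19:-→d20:-→d21:-→d22:-→d23:-→d24:-→d25:-→d26:-→d27:-→d28:-→d29:-→d30:-→d31:-→d32:H1  best=H1
  del 62.0.0.0/7 (clear depth 7)
  add 122.219.192.0/19 -> H2 at depth 19
  add 0.0.0.0/0 -> H0 at depth 0
  add 122.219.213.0/24 -> H0 at depth 24
  add 120.0.0.0/5 -> H2 at depth 5
  ? 66.254.16.34  path d0:H0→d1:-→d2:-→d3:-→d4:-→d5:-→d6:-→d7:-→d8:-→d9:-→d10:-→d11:-→d12:-→d13:-→d14:-→d15:-→d16:-→d17:-→d18:-→d19:-→d20:H0  best=H0
  ? 63.158.1.177  path d0:H0→d1:-→d2:-→d3:-→d4:-→d5:-→d6:-→d7:-→d8:-→d9:-→d10:-→d11:-→d12:-→d13:-→d14:-→d15:-→d16:-→d17:-→d18:-→d19:-→d20:-→d21:-→d22:-→d23:-→d24:-→d25:-→d26:-→d27:-→d28:-→d29:-→d30:-→d31:-→d32:H1  best=H1
  add 63.158.1.177/32 -> H2 at depth 32
  add 122.208.0.0/12 -> H1 at depth 12
  ? 122.1.77.3  path d0:H0→d1:-→d2:-→d3:-→d4:-→d5:H2→d6:-→d7:H2→d8:-  best=H2
  add 66.254.29.0/24 -> H2 at depth 24
  add 96.0.0.0/3 -> H1 at depth 3
  add 63.158.1.176/28 -> H1 at depth 28
  ? 122.0.0.23  path d0:H0→d1:-→d2:-→d3:H1→d4:-→d5:H2→d6:-→d7:H2→d8:-  best=H2
  del 63.158.1.176/28 (clear depth 28)
  ? 96.0.0.67  path d0:H0→d1:-→d2:-→d3:H1  best=H1
  ? 172.48.213.162  path d0:H0  best=H0
  del 122.219.213.0/24 (clear depth 24)
  add 122.219.213.0/25 -> H2 at depth 25
  add 63.152.0.0/13 -> H2 at depth 13
  ? 120.0.0.236  path d0:H0→d1:-→d2:-→d3:H1→d4:-→d5:H2→d6:-  best=H2
  ? 63.152.206.248  path d0:H0→d1:-→d2:-→d3:-→d4:-→d5:-→d6:-→d7:-→d8:-→d9:-→d10:-→d11:-→d12:-→d13:H2  best=H2
  add 0.0.0.0/0 -> H2 at depth 0
  add 63.128.0.0/11 -> H0 at depth 11
  add 63.128.0.0/10 -> H0 at depth 10
  del 122.208.0.0/12 (clear depth 12)
  add 63.158.0.0/20 -> H2 at depth 20

== LOOKUPS ==
["H2","H1","H0","H1","H2","H2","H1","H0","H2","H2"]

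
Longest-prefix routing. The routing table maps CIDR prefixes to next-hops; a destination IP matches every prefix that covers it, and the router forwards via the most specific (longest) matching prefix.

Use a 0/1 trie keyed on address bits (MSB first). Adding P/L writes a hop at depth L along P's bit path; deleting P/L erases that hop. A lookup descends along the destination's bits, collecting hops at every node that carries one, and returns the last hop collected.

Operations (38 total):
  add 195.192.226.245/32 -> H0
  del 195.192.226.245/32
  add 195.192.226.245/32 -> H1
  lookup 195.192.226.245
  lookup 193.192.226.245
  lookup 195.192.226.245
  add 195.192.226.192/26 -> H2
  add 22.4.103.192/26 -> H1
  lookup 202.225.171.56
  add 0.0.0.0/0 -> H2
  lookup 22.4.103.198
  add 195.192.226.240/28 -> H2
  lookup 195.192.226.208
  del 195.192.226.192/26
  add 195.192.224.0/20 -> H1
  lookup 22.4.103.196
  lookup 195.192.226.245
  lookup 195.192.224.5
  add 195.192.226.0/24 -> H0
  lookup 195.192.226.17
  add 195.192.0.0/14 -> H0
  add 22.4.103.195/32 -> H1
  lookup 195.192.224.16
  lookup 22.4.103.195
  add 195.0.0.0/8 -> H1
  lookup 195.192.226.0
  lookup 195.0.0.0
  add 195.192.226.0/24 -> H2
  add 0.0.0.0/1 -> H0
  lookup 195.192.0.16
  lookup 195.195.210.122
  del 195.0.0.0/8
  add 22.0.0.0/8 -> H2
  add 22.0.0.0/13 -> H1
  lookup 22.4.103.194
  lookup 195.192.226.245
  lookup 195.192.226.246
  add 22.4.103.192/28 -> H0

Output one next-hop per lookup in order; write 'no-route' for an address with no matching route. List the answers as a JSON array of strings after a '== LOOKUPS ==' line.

Apply in order:
  add 195.192.226.245/32 -> H0 at depth 32
  del 195.192.226.245/32 (clear depth 32)
  add 195.192.226.245/32 -> H1 at depth 32
  Q 195.192.226.245: descend 11000011110000001110001011110101 ; hops seen [H1] ; pick H1
  Q 193.192.226.245: descend 110000 ; hops seen [∅] ; pick no-route
  Q 195.192.226.245: descend 11000011110000001110001011110101 ; hops seen [H1] ; pick H1
  add 195.192.226.192/26 -> H2 at depth 26
  add 22.4.103.192/26 -> H1 at depth 26
  Q 202.225.171.56: descend 1100 ; hops seen [∅] ; pick no-route
  add 0.0.0.0/0 -> H2 at depth 0
  Q 22.4.103.198: descend 00010110000001000110011111 ; hops seen [H2,H1] ; pick H1
  add 195.192.226.240/28 -> H2 at depth 28
  Q 195.192.226.208: descend 11000011110000001110001011 ; hops seen [H2,H2] ; pick H2
  del 195.192.226.192/26 (clear depth 26)
  add 195.192.224.0/20 -> H1 at depth 20
  Q 22.4.103.196: descend 00010110000001000110011111 ; hops seen [H2,H1] ; pick H1
  Q 195.192.226.245: descend 11000011110000001110001011110101 ; hops seen [H2,H1,H2,H1] ; pick H1
  Q 195.192.224.5: descend 1100001111000000111000 ; hops seen [H2,H1] ; pick H1
  add 195.192.226.0/24 -> H0 at depth 24
  Q 195.192.226.17: descend 110000111100000011100010 ; hops seen [H2,H1,H0] ; pick H0
  add 195.192.0.0/14 -> H0 at depth 14
  add 22.4.103.195/32 -> H1 at depth 32
  Q 195.192.224.16: descend 1100001111000000111000 ; hops seen [H2,H0,H1] ; pick H1
  Q 22.4.103.195: descend 00010110000001000110011111000011 ; hops seen [H2,H1,H1] ; pick H1
  add 195.0.0.0/8 -> H1 at depth 8
  Q 195.192.226.0: descend 110000111100000011100010 ; hops seen [H2,H1,H0,H1,H0] ; pick H0
  Q 195.0.0.0: descend 11000011 ; hops seen [H2,H1] ; pick H1
  add 195.192.226.0/24 -> H2 at depth 24
  add 0.0.0.0/1 -> H0 at depth 1
  Q 195.192.0.16: descend 1100001111000000 ; hops seen [H2,H1,H0] ; pick H0
  Q 195.195.210.122: descend 11000011110000 ; hops seen [H2,H1,H0] ; pick H0
  del 195.0.0.0/8 (clear depth 8)
  add 22.0.0.0/8 -> H2 at depth 8
  add 22.0.0.0/13 -> H1 at depth 13
  Q 22.4.103.194: descend 0001011000000100011001111100001 ; hops seen [H2,H0,H2,H1,H1] ; pick H1
  Q 195.192.226.245: descend 11000011110000001110001011110101 ; hops seen [H2,H0,H1,H2,H2,H1] ; pick H1
  Q 195.192.226.246: descend 110000111100000011100010111101 ; hops seen [H2,H0,H1,H2,H2] ; pick H2
  add 22.4.103.192/28 -> H0 at depth 28

== LOOKUPS ==
["H1","no-route","H1","no-route","H1","H2","H1","H1","H1","H0","H1","H1","H0","H1","H0","H0","H1","H1","H2"]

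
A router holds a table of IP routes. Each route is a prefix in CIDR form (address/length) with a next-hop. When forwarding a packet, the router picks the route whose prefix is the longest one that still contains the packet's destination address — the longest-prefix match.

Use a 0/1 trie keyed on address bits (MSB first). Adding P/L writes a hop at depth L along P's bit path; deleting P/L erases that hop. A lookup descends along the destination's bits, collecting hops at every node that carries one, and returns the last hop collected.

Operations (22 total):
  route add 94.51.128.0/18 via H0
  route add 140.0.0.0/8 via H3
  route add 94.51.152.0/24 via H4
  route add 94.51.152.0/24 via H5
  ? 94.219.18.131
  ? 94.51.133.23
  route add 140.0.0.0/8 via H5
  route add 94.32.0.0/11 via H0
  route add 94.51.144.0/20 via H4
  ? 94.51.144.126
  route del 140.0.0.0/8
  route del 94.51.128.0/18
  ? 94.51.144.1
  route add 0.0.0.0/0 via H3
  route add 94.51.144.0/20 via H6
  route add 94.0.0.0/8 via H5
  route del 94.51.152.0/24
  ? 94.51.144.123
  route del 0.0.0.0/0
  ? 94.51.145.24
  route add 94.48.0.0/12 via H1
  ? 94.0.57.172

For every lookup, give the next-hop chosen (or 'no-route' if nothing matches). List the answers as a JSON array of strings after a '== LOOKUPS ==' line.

Apply in order:
  + 94.51.128.0/18 (H0) depth=18
  + 140.0.0.0/8 (H3) depth=8
  + 94.51.152.0/24 (H4) depth=24
  + 94.51.152.0/24 (H5) depth=24
  Q 94.219.18.131: descend 01011110 ; hops seen [∅] ; pick no-route
  Q 94.51.133.23: descend 0101111000110011100 ; hops seen [H0] ; pick H0
  + 140.0.0.0/8 (H5) depth=8
  + 94.32.0.0/11 (H0) depth=11
  + 94.51.144.0/20 (H4) depth=20
  Q 94.51.144.126: descend 01011110001100111001 ; hops seen [H0,H0,H4] ; pick H4
  - 140.0.0.0/8 clear@8
  - 94.51.128.0/18 clear@18
  Q 94.51.144.1: descend 01011110001100111001 ; hops seen [H0,H4] ; pick H4
  + 0.0.0.0/0 (H3) depth=0
  + 94.51.144.0/20 (H6) depth=20
  + 94.0.0.0/8 (H5) depth=8
  - 94.51.152.0/24 clear@24
  Q 94.51.144.123: descend 01011110001100111001 ; hops seen [H3,H5,H0,H6] ; pick H6
  - 0.0.0.0/0 clear@0
  Q 94.51.145.24: descend 01011110001100111001 ; hops seen [H5,H0,H6] ; pick H6
  + 94.48.0.0/12 (H1) depth=12
  Q 94.0.57.172: descend 0101111000 ; hops seen [H5] ; pick H5

== LOOKUPS ==
["no-route","H0","H4","H4","H6","H6","H5"]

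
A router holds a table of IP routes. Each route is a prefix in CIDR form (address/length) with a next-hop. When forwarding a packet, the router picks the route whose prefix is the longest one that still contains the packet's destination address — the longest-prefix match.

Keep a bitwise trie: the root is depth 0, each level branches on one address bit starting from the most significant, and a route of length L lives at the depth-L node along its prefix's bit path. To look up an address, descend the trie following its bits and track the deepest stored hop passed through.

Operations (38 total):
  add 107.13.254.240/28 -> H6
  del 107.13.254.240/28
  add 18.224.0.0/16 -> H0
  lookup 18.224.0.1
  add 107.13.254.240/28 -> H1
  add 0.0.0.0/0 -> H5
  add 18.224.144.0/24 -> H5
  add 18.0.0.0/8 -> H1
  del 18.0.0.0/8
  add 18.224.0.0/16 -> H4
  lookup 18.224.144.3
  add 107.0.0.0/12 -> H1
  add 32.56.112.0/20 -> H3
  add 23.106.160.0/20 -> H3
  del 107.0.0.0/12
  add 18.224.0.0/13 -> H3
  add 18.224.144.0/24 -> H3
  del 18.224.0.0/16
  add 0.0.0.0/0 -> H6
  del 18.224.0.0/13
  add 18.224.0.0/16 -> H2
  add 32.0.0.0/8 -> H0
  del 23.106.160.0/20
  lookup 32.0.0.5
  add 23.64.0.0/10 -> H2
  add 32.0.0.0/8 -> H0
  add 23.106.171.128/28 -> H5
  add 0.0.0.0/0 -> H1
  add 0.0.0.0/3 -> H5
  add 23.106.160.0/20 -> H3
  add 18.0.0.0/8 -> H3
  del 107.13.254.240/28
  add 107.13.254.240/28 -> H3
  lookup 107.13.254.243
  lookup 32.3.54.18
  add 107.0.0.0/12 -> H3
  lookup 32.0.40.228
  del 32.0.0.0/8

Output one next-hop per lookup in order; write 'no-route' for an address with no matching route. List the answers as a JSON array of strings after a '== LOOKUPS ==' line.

Process each operation:
  + 107.13.254.240/28 (H6) depth=28
  - 107.13.254.240/28 clear@28
  + 18.224.0.0/16 (H0) depth=16
  lookup 18.224.0.1: bits 0001001011100000 walk d0:-→d1:-→d2:-→d3:-→d4:-→d5:-→d6:-→d7:-→d8:-→d9:-→d10:-→d11:-→d12:-→d13:-→d14:-→d15:-→d16:H0 -> H0
  + 107.13.254.240/28 (H1) depth=28
  + 0.0.0.0/0 (H5) depth=0
  + 18.224.144.0/24 (H5) depth=24
  + 18.0.0.0/8 (H1) depth=8
  - 18.0.0.0/8 clear@8
  + 18.224.0.0/16 (H4) depth=16
  lookup 18.224.144.3: bits 000100101110000010010000 walk d0:H5→d1:-→d2:-→d3:-→d4:-→d5:-→d6:-→d7:-→d8:-→d9:-→d10:-→d11:-→d12:-→d13:-→d14:-→d15:-→d16:H4→d17:-→d18:-→d19:-→d20:-→d21:-→d22:-→d23:-→d24:H5 -> H5
  + 107.0.0.0/12 (H1) depth=12
  + 32.56.112.0/20 (H3) depth=20
  + 23.106.160.0/20 (H3) depth=20
  - 107.0.0.0/12 clear@12
  + 18.224.0.0/13 (H3) depth=13
  + 18.224.144.0/24 (H3) depth=24
  - 18.224.0.0/16 clear@16
  + 0.0.0.0/0 (H6) depth=0
  - 18.224.0.0/13 clear@13
  + 18.224.0.0/16 (H2) depth=16
  + 32.0.0.0/8 (H0) depth=8
  - 23.106.160.0/20 clear@20
  lookup 32.0.0.5: bits 0010000000 walk d0:H6→d1:-→d2:-→d3:-→d4:-→d5:-→d6:-→d7:-→d8:H0→d9:-→d10:- -> H0
  + 23.64.0.0/10 (H2) depth=10
  + 32.0.0.0/8 (H0) depth=8
  + 23.106.171.128/28 (H5) depth=28
  + 0.0.0.0/0 (H1) depth=0
  + 0.0.0.0/3 (H5) depth=3
  + 23.106.160.0/20 (H3) depth=20
  + 18.0.0.0/8 (H3) depth=8
  - 107.13.254.240/28 clear@28
  + 107.13.254.240/28 (H3) depth=28
  lookup 107.13.254.243: bits 0110101100001101111111101111 walk d0:H1→d1:-→d2:-→d3:-→d4:-→d5:-→d6:-→d7:-→d8:-→d9:-→d10:-→d11:-→d12:-→d13:-→d14:-→d15:-→d16:-→d17:-→d18:-→d19:-→d20:-→d21:-→d22:-→d23:-→d24:-→d25:-→d26:-→d27:-→d28:H3 -> H3
  lookup 32.3.54.18: bits 0010000000 walk d0:H1→d1:-→d2:-→d3:-→d4:-→d5:-→d6:-→d7:-→d8:H0→d9:-→d10:- -> H0
  + 107.0.0.0/12 (H3) depth=12
  lookup 32.0.40.228: bits 0010000000 walk d0:H1→d1:-→d2:-→d3:-→d4:-→d5:-→d6:-→d7:-→d8:H0→d9:-→d10:- -> H0
  - 32.0.0.0/8 clear@8

== LOOKUPS ==
["H0","H5","H0","H3","H0","H0"]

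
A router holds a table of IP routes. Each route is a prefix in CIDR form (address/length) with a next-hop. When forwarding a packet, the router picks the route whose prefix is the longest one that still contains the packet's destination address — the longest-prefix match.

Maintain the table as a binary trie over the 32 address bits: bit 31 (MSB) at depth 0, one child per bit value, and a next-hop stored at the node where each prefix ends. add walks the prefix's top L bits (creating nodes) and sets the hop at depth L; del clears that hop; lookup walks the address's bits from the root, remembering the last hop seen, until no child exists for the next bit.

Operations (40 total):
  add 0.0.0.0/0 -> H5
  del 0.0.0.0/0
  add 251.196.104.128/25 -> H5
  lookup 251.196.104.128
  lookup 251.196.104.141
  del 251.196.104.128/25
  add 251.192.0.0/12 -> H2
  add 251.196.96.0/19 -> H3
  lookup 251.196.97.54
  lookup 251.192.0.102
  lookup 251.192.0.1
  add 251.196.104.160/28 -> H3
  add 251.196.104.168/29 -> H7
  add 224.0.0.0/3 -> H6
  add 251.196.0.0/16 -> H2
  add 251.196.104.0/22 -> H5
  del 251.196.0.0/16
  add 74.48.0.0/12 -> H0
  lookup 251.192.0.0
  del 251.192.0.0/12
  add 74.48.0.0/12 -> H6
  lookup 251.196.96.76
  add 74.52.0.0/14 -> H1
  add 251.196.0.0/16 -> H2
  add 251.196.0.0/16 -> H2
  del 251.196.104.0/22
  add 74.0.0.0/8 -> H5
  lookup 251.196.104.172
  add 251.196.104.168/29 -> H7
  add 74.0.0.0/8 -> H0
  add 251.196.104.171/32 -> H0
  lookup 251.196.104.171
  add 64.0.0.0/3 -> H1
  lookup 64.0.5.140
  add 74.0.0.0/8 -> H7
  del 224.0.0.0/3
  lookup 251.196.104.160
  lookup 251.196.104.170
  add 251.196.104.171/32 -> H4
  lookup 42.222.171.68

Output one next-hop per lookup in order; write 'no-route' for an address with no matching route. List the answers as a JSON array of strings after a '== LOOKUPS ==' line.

Process each operation:
  add 0.0.0.0/0 -> H5 at depth 0
  del 0.0.0.0/0 (clear depth 0)
  add 251.196.104.128/25 -> H5 at depth 25
  Q 251.196.104.128: descend 1111101111000100011010001 ; hops seen [H5] ; pick H5
  Q 251.196.104.141: descend 1111101111000100011010001 ; hops seen [H5] ; pick H5
  del 251.196.104.128/25 (clear depth 25)
  add 251.192.0.0/12 -> H2 at depth 12
  add 251.196.96.0/19 -> H3 at depth 19
  Q 251.196.97.54: descend 11111011110001000110 ; hops seen [H2,H3] ; pick H3
  Q 251.192.0.102: descend 1111101111000 ; hops seen [H2] ; pick H2
  Q 251.192.0.1: descend 1111101111000 ; hops seen [H2] ; pick H2
  add 251.196.104.160/28 -> H3 at depth 28
  add 251.196.104.168/29 -> H7 at depth 29
  add 224.0.0.0/3 -> H6 at depth 3
  add 251.196.0.0/16 -> H2 at depth 16
  add 251.196.104.0/22 -> H5 at depth 22
  del 251.196.0.0/16 (clear depth 16)
  add 74.48.0.0/12 -> H0 at depth 12
  Q 251.192.0.0: descend 1111101111000 ; hops seen [H6,H2] ; pick H2
  del 251.192.0.0/12 (clear depth 12)
  add 74.48.0.0/12 -> H6 at depth 12
  Q 251.196.96.76: descend 11111011110001000110 ; hops seen [H6,H3] ; pick H3
  add 74.52.0.0/14 -> H1 at depth 14
  add 251.196.0.0/16 -> H2 at depth 16
  add 251.196.0.0/16 -> H2 at depth 16
  del 251.196.104.0/22 (clear depth 22)
  add 74.0.0.0/8 -> H5 at depth 8
  Q 251.196.104.172: descend 11111011110001000110100010101 ; hops seen [H6,H2,H3,H3,H7] ; pick H7
  add 251.196.104.168/29 -> H7 at depth 29
  add 74.0.0.0/8 -> H0 at depth 8
  add 251.196.104.171/32 -> H0 at depth 32
  Q 251.196.104.171: descend 11111011110001000110100010101011 ; hops seen [H6,H2,H3,H3,H7,H0] ; pick H0
  add 64.0.0.0/3 -> H1 at depth 3
  Q 64.0.5.140: descend 0100 ; hops seen [H1] ; pick H1
  add 74.0.0.0/8 -> H7 at depth 8
  del 224.0.0.0/3 (clear depth 3)
  Q 251.196.104.160: descend 1111101111000100011010001010 ; hops seen [H2,H3,H3] ; pick H3
  Q 251.196.104.170: descend 1111101111000100011010001010101 ; hops seen [H2,H3,H3,H7] ; pick H7
  add 251.196.104.171/32 -> H4 at depth 32
  Q 42.222.171.68: descend 0 ; hops seen [∅] ; pick no-route

== LOOKUPS ==
["H5","H5","H3","H2","H2","H2","H3","H7","H0","H1","H3","H7","no-route"]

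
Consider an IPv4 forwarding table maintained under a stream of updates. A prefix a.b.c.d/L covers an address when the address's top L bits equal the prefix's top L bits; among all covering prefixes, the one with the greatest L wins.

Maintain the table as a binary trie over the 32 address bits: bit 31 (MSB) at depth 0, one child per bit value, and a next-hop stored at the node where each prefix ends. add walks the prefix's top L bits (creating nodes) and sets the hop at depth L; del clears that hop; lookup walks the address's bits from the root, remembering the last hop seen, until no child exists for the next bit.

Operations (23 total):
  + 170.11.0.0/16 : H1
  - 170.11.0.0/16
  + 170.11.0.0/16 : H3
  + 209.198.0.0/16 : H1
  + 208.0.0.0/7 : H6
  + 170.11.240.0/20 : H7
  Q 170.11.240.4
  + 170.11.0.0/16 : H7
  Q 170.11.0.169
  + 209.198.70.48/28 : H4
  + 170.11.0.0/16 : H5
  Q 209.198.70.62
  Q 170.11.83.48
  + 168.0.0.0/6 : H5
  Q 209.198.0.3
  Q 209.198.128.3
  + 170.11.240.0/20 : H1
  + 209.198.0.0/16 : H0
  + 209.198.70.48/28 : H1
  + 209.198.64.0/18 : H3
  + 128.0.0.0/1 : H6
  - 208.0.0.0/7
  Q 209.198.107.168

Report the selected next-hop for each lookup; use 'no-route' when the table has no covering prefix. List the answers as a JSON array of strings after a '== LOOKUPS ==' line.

Apply in order:
  add 170.11.0.0/16 -> H1 at depth 16
  - 170.11.0.0/16 clear@16
  add 170.11.0.0/16 -> H3 at depth 16
  add 209.198.0.0/16 -> H1 at depth 16
  add 208.0.0.0/7 -> H6 at depth 7
  add 170.11.240.0/20 -> H7 at depth 20
  lookup 170.11.240.4: bits 10101010000010111111 walk d0:-→d1:-→d2:-→d3:-→d4:-→d5:-→d6:-→d7:-→d8:-→d9:-→d10:-→d11:-→d12:-→d13:-→d14:-→d15:-→d16:H3→d17:-→d18:-→d19:-→d20:H7 -> H7
  add 170.11.0.0/16 -> H7 at depth 16
  lookup 170.11.0.169: bits 1010101000001011 walk d0:-→d1:-→d2:-→d3:-→d4:-→d5:-→d6:-→d7:-→d8:-→d9:-→d10:-→d11:-→d12:-→d13:-→d14:-→d15:-→d16:H7 -> H7
  add 209.198.70.48/28 -> H4 at depth 28
  add 170.11.0.0/16 -> H5 at depth 16
  lookup 209.198.70.62: bits 1101000111000110010001100011 walk d0:-→d1:-→d2:-→d3:-→d4:-→d5:-→d6:-→d7:H6→d8:-→d9:-→d10:-→d11:-→d12:-→d13:-→d14:-→d15:-→d16:H1→d17:-→d18:-→d19:-→d20:-→d21:-→d22:-→d23:-→d24:-→d25:-→d26:-→d27:-→d28:H4 -> H4
  lookup 170.11.83.48: bits 1010101000001011 walk d0:-→d1:-→d2:-→d3:-→d4:-→d5:-→d6:-→d7:-→d8:-→d9:-→d10:-→d11:-→d12:-→d13:-→d14:-→d15:-→d16:H5 -> H5
  add 168.0.0.0/6 -> H5 at depth 6
  lookup 209.198.0.3: bits 11010001110001100 walk d0:-→d1:-→d2:-→d3:-→d4:-→d5:-→d6:-→d7:H6→d8:-→d9:-→d10:-→d11:-→d12:-→d13:-→d14:-→d15:-→d16:H1→d17:- -> H1
  lookup 209.198.128.3: bits 1101000111000110 walk d0:-→d1:-→d2:-→d3:-→d4:-→d5:-→d6:-→d7:H6→d8:-→d9:-→d10:-→d11:-→d12:-→d13:-→d14:-→d15:-→d16:H1 -> H1
  add 170.11.240.0/20 -> H1 at depth 20
  add 209.198.0.0/16 -> H0 at depth 16
  add 209.198.70.48/28 -> H1 at depth 28
  add 209.198.64.0/18 -> H3 at depth 18
  add 128.0.0.0/1 -> H6 at depth 1
  - 208.0.0.0/7 clear@7
  lookup 209.198.107.168: bits 110100011100011001 walk d0:-→d1:H6→d2:-→d3:-→d4:-→d5:-→d6:-→d7:-→d8:-→d9:-→d10:-→d11:-→d12:-→d13:-→d14:-→d15:-→d16:H0→d17:-→d18:H3 -> H3

== LOOKUPS ==
["H7","H7","H4","H5","H1","H1","H3"]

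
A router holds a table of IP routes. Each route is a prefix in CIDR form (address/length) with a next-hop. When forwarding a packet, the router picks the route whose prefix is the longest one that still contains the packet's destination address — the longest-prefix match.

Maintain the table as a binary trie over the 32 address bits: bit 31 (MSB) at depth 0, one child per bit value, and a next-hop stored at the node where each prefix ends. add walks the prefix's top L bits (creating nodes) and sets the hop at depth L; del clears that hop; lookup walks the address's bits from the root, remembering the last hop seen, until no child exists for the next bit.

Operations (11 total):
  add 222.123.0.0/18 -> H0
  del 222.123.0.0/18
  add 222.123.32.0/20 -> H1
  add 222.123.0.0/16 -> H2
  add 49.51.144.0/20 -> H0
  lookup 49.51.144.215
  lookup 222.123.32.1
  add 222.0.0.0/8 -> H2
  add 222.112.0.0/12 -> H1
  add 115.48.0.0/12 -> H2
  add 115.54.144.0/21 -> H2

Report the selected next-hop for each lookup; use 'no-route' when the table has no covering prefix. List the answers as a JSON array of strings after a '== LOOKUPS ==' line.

Process each operation:
  add 222.123.0.0/18 -> H0 at depth 18
  del 222.123.0.0/18 (clear depth 18)
  add 222.123.32.0/20 -> H1 at depth 20
  add 222.123.0.0/16 -> H2 at depth 16
  add 49.51.144.0/20 -> H0 at depth 20
  Q 49.51.144.215: descend 00110001001100111001 ; hops seen [H0] ; pick H0
  Q 222.123.32.1: descend 11011110011110110010 ; hops seen [H2,H1] ; pick H1
  add 222.0.0.0/8 -> H2 at depth 8
  add 222.112.0.0/12 -> H1 at depth 12
  add 115.48.0.0/12 -> H2 at depth 12
  add 115.54.144.0/21 -> H2 at depth 21

== LOOKUPS ==
["H0","H1"]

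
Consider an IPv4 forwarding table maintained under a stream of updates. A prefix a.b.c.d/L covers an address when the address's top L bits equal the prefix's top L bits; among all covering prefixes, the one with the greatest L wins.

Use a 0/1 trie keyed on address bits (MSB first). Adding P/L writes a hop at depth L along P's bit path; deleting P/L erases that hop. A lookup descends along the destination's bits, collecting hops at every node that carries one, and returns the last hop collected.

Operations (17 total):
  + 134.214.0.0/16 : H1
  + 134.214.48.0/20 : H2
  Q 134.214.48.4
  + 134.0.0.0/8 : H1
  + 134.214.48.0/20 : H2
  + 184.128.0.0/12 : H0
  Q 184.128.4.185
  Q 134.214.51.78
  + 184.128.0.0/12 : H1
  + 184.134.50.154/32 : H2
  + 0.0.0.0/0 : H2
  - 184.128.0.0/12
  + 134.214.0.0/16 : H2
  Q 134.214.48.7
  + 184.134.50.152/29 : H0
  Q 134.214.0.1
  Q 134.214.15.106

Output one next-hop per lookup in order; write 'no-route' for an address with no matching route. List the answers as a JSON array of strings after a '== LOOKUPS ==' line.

Process each operation:
  add 134.214.0.0/16 -> H1 at depth 16
  add 134.214.48.0/20 -> H2 at depth 20
  lookup 134.214.48.4: bits 10000110110101100011 walk d0:-→d1:-→d2:-→d3:-→d4:-→d5:-→d6:-→d7:-→d8:-→d9:-→d10:-→d11:-→d12:-→d13:-→d14:-→d15:-→d16:H1→d17:-→d18:-→d19:-→d20:H2 -> H2
  add 134.0.0.0/8 -> H1 at depth 8
  add 134.214.48.0/20 -> H2 at depth 20
  add 184.128.0.0/12 -> H0 at depth 12
  lookup 184.128.4.185: bits 101110001000 walk d0:-→d1:-→d2:-→d3:-→d4:-→d5:-→d6:-→d7:-→d8:-→d9:-→d10:-→d11:-→d12:H0 -> H0
  lookup 134.214.51.78: bits 10000110110101100011 walk d0:-→d1:-→d2:-→d3:-→d4:-→d5:-→d6:-→d7:-→d8:H1→d9:-→d10:-→d11:-→d12:-→d13:-→d14:-→d15:-→d16:H1→d17:-→d18:-→d19:-→d20:H2 -> H2
  add 184.128.0.0/12 -> H1 at depth 12
  add 184.134.50.154/32 -> H2 at depth 32
  add 0.0.0.0/0 -> H2 at depth 0
  - 184.128.0.0/12 clear@12
  add 134.214.0.0/16 -> H2 at depth 16
  lookup 134.214.48.7: bits 10000110110101100011 walk d0:H2→d1:-→d2:-→d3:-→d4:-→d5:-→d6:-→d7:-→d8:H1→d9:-→d10:-→d11:-→d12:-→d13:-→d14:-→d15:-→d16:H2→d17:-→d18:-→d19:-→d20:H2 -> H2
  add 184.134.50.152/29 -> H0 at depth 29
  lookup 134.214.0.1: bits 100001101101011000 walk d0:H2→d1:-→d2:-→d3:-→d4:-→d5:-→d6:-→d7:-→d8:H1→d9:-→d10:-→d11:-→d12:-→d13:-→d14:-→d15:-→d16:H2→d17:-→d18:- -> H2
  lookup 134.214.15.106: bits 100001101101011000 walk d0:H2→d1:-→d2:-→d3:-→d4:-→d5:-→d6:-→d7:-→d8:H1→d9:-→d10:-→d11:-→d12:-→d13:-→d14:-→d15:-→d16:H2→d17:-→d18:- -> H2

== LOOKUPS ==
["H2","H0","H2","H2","H2","H2"]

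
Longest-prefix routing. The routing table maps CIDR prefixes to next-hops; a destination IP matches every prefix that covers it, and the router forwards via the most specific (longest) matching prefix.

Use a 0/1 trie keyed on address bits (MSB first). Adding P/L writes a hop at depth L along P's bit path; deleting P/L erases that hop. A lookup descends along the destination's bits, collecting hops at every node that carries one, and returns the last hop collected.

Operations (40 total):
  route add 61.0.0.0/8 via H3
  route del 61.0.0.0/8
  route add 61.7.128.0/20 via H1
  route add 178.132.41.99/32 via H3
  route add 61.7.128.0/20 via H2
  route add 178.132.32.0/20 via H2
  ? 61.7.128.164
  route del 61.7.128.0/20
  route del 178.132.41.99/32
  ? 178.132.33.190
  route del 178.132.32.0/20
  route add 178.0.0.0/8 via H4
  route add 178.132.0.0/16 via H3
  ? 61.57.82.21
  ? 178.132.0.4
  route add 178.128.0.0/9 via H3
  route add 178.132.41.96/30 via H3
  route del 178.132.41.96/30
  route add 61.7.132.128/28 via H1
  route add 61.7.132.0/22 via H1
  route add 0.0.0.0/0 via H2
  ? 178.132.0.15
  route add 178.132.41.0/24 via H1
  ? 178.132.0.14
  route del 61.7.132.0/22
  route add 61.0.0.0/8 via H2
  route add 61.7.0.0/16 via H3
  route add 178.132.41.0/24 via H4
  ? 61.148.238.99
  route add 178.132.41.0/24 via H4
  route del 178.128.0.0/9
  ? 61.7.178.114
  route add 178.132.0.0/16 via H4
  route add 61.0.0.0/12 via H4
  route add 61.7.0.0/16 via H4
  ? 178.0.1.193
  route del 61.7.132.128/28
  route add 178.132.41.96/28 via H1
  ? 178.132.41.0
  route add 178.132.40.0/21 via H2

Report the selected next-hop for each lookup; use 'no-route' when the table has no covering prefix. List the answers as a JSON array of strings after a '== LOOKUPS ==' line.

Apply in order:
  + 61.0.0.0/8 (H3) depth=8
  - 61.0.0.0/8 clear@8
  + 61.7.128.0/20 (H1) depth=20
  + 178.132.41.99/32 (H3) depth=32
  + 61.7.128.0/20 (H2) depth=20
  + 178.132.32.0/20 (H2) depth=20
  Q 61.7.128.164: descend 00111101000001111000 ; hops seen [H2] ; pick H2
  - 61.7.128.0/20 clear@20
  - 178.132.41.99/32 clear@32
  Q 178.132.33.190: descend 10110010100001000010 ; hops seen [H2] ; pick H2
  - 178.132.32.0/20 clear@20
  + 178.0.0.0/8 (H4) depth=8
  + 178.132.0.0/16 (H3) depth=16
  Q 61.57.82.21: descend 0011110100 ; hops seen [∅] ; pick no-route
  Q 178.132.0.4: descend 101100101000010000 ; hops seen [H4,H3] ; pick H3
  + 178.128.0.0/9 (H3) depth=9
  + 178.132.41.96/30 (H3) depth=30
  - 178.132.41.96/30 clear@30
  + 61.7.132.128/28 (H1) depth=28
  + 61.7.132.0/22 (H1) depth=22
  + 0.0.0.0/0 (H2) depth=0
  Q 178.132.0.15: descend 101100101000010000 ; hops seen [H2,H4,H3,H3] ; pick H3
  + 178.132.41.0/24 (H1) depth=24
  Q 178.132.0.14: descend 101100101000010000 ; hops seen [H2,H4,H3,H3] ; pick H3
  - 61.7.132.0/22 clear@22
  + 61.0.0.0/8 (H2) depth=8
  + 61.7.0.0/16 (H3) depth=16
  + 178.132.41.0/24 (H4) depth=24
  Q 61.148.238.99: descend 00111101 ; hops seen [H2,H2] ; pick H2
  + 178.132.41.0/24 (H4) depth=24
  - 178.128.0.0/9 clear@9
  Q 61.7.178.114: descend 001111010000011110 ; hops seen [H2,H2,H3] ; pick H3
  + 178.132.0.0/16 (H4) depth=16
  + 61.0.0.0/12 (H4) depth=12
  + 61.7.0.0/16 (H4) depth=16
  Q 178.0.1.193: descend 10110010 ; hops seen [H2,H4] ; pick H4
  - 61.7.132.128/28 clear@28
  + 178.132.41.96/28 (H1) depth=28
  Q 178.132.41.0: descend 1011001010000100001010010 ; hops seen [H2,H4,H4,H4] ; pick H4
  + 178.132.40.0/21 (H2) depth=21

== LOOKUPS ==
["H2","H2","no-route","H3","H3","H3","H2","H3","H4","H4"]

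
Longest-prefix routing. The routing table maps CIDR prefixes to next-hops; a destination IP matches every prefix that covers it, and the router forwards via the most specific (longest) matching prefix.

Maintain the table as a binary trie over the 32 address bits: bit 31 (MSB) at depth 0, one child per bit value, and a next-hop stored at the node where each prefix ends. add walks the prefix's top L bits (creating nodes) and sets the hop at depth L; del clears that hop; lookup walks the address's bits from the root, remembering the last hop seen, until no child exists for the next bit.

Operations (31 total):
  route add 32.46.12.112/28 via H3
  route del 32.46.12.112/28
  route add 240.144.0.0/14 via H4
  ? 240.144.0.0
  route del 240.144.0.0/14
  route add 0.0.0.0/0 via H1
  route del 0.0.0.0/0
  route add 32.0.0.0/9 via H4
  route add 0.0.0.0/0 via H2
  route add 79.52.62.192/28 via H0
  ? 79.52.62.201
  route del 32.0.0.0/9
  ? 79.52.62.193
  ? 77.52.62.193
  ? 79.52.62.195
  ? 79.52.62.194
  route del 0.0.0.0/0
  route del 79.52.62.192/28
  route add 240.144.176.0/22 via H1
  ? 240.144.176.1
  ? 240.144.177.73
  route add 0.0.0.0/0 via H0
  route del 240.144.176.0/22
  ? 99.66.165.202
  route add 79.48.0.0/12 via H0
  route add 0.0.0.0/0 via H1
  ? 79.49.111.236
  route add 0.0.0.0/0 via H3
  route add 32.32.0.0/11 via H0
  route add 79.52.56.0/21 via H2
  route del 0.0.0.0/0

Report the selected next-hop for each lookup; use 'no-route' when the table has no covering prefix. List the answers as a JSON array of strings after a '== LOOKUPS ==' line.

Apply in order:
  + 32.46.12.112/28 (H3) depth=28
  - 32.46.12.112/28 clear@28
  + 240.144.0.0/14 (H4) depth=14
  ? 240.144.0.0  path d0:-→d1:-→d2:-→d3:-→d4:-→d5:-→d6:-→d7:-→d8:-→d9:-→d10:-→d11:-→d12:-→d13:-→d14:H4  best=H4
  - 240.144.0.0/14 clear@14
  + 0.0.0.0/0 (H1) depth=0
  - 0.0.0.0/0 clear@0
  + 32.0.0.0/9 (H4) depth=9
  + 0.0.0.0/0 (H2) depth=0
  + 79.52.62.192/28 (H0) depth=28
  ? 79.52.62.201  path d0:H2→d1:-→d2:-→d3:-→d4:-→d5:-→d6:-→d7:-→d8:-→d9:-→d10:-→d11:-→d12:-→d13:-→d14:-→d15:-→d16:-→d17:-→d18:-→d19:-→d20:-→d21:-→d22:-→d23:-→d24:-→d25:-→d26:-→d27:-→d28:H0  best=H0
  - 32.0.0.0/9 clear@9
  ? 79.52.62.193  path d0:H2→d1:-→d2:-→d3:-→d4:-→d5:-→d6:-→d7:-→d8:-→d9:-→d10:-→d11:-→d12:-→d13:-→d14:-→d15:-→d16:-→d17:-→d18:-→d19:-→d20:-→d21:-→d22:-→d23:-→d24:-→d25:-→d26:-→d27:-→d28:H0  best=H0
  ? 77.52.62.193  path d0:H2→d1:-→d2:-→d3:-→d4:-→d5:-→d6:-  best=H2
  ? 79.52.62.195  path d0:H2→d1:-→d2:-→d3:-→d4:-→d5:-→d6:-→d7:-→d8:-→d9:-→d10:-→d11:-→d12:-→d13:-→d14:-→d15:-→d16:-→d17:-→d18:-→d19:-→d20:-→d21:-→d22:-→d23:-→d24:-→d25:-→d26:-→d27:-→d28:H0  best=H0
  ? 79.52.62.194  path d0:H2→d1:-→d2:-→d3:-→d4:-→d5:-→d6:-→d7:-→d8:-→d9:-→d10:-→d11:-→d12:-→d13:-→d14:-→d15:-→d16:-→d17:-→d18:-→d19:-→d20:-→d21:-→d22:-→d23:-→d24:-→d25:-→d26:-→d27:-→d28:H0  best=H0
  - 0.0.0.0/0 clear@0
  - 79.52.62.192/28 clear@28
  + 240.144.176.0/22 (H1) depth=22
  ? 240.144.176.1  path d0:-→d1:-→d2:-→d3:-→d4:-→d5:-→d6:-→d7:-→d8:-→d9:-→d10:-→d11:-→d12:-→d13:-→d14:-→d15:-→d16:-→d17:-→d18:-→d19:-→d20:-→d21:-→d22:H1  best=H1
  ? 240.144.177.73  path d0:-→d1:-→d2:-→d3:-→d4:-→d5:-→d6:-→d7:-→d8:-→d9:-→d10:-→d11:-→d12:-→d13:-→d14:-→d15:-→d16:-→d17:-→d18:-→d19:-→d20:-→d21:-→d22:H1  best=H1
  + 0.0.0.0/0 (H0) depth=0
  - 240.144.176.0/22 clear@22
  ? 99.66.165.202  path d0:H0→d1:-→d2:-  best=H0
  + 79.48.0.0/12 (H0) depth=12
  + 0.0.0.0/0 (H1) depth=0
  ? 79.49.111.236  path d0:H1→d1:-→d2:-→d3:-→d4:-→d5:-→d6:-→d7:-→d8:-→d9:-→d10:-→d11:-→d12:H0→d13:-  best=H0
  + 0.0.0.0/0 (H3) depth=0
  + 32.32.0.0/11 (H0) depth=11
  + 79.52.56.0/21 (H2) depth=21
  - 0.0.0.0/0 clear@0

== LOOKUPS ==
["H4","H0","H0","H2","H0","H0","H1","H1","H0","H0"]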